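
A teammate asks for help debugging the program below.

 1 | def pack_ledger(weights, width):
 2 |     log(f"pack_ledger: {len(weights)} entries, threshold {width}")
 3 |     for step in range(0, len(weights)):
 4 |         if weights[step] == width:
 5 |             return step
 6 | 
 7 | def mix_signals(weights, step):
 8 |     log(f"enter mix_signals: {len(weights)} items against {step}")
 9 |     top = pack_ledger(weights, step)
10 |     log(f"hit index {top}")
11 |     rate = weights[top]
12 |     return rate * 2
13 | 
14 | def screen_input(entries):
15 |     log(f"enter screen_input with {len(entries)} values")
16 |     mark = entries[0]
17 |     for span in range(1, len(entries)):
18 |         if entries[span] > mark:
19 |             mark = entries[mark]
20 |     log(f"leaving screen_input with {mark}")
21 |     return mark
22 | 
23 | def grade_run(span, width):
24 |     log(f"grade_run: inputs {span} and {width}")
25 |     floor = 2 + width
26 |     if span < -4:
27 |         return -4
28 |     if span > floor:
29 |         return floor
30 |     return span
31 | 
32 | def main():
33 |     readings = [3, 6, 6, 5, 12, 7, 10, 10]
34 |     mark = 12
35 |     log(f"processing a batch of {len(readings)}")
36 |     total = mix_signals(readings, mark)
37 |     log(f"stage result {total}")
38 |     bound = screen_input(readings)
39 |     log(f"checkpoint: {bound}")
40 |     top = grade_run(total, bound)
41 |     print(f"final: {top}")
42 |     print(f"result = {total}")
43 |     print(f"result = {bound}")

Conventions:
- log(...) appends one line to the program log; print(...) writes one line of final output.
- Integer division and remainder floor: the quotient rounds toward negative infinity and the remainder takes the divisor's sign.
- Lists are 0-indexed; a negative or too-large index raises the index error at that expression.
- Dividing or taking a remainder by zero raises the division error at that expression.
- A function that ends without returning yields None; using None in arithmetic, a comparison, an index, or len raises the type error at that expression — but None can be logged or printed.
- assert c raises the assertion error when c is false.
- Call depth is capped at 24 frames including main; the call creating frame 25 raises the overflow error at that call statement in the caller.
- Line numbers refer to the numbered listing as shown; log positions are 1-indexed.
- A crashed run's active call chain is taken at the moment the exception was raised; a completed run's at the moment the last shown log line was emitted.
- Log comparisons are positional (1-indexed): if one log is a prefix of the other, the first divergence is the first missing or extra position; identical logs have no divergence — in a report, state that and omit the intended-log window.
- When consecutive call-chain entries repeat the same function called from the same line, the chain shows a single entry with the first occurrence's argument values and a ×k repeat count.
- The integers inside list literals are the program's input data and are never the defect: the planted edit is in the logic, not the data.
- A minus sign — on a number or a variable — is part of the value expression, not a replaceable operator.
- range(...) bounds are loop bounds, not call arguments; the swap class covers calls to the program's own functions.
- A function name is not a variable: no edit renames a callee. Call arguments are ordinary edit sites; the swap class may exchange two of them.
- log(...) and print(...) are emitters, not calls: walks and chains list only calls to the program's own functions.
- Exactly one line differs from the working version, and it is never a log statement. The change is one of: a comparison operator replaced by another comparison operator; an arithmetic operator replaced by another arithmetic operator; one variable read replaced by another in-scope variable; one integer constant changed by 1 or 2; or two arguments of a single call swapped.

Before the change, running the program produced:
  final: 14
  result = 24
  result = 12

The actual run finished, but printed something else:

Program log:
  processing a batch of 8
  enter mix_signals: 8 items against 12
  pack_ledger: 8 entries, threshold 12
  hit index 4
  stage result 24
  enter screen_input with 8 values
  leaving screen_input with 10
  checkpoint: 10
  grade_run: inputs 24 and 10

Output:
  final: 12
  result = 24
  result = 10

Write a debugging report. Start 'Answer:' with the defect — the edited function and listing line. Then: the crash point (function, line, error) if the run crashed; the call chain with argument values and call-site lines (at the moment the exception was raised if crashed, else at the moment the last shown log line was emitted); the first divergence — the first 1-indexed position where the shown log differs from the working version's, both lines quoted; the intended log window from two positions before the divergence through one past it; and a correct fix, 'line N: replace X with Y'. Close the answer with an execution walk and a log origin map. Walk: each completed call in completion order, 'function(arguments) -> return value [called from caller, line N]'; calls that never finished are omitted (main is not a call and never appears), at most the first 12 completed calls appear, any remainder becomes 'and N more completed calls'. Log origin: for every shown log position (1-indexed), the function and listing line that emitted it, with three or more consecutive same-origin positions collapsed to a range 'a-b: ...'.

Answer: the defect is in screen_input at line 19.
Key observation: Everything matches until log position 7, which reads 'leaving screen_input with 10' in place of 'leaving screen_input with 12'.
Call chain: main -> grade_run(24, 10) (called at line 40).
First divergence: position 7 — shown 'leaving screen_input with 10', intended 'leaving screen_input with 12'.
Intended log window:
  5: stage result 24
  6: enter screen_input with 8 values
  7: leaving screen_input with 12
  8: checkpoint: 12
Execution walk:
  pack_ledger([3, 6, 6, 5, 12, 7, 10, 10], 12) -> 4  [called from mix_signals, line 9]
  mix_signals([3, 6, 6, 5, 12, 7, 10, 10], 12) -> 24  [called from main, line 36]
  screen_input([3, 6, 6, 5, 12, 7, 10, 10]) -> 10  [called from main, line 38]
  grade_run(24, 10) -> 12  [called from main, line 40]
Log origins:
  1: from main, line 35
  2: from mix_signals, line 8
  3: from pack_ledger, line 2
  4: from mix_signals, line 10
  5: from main, line 37
  6: from screen_input, line 15
  7: from screen_input, line 20
  8: from main, line 39
  9: from grade_run, line 24
A correct fix: line 19: replace `entries[mark]` with `entries[span]`.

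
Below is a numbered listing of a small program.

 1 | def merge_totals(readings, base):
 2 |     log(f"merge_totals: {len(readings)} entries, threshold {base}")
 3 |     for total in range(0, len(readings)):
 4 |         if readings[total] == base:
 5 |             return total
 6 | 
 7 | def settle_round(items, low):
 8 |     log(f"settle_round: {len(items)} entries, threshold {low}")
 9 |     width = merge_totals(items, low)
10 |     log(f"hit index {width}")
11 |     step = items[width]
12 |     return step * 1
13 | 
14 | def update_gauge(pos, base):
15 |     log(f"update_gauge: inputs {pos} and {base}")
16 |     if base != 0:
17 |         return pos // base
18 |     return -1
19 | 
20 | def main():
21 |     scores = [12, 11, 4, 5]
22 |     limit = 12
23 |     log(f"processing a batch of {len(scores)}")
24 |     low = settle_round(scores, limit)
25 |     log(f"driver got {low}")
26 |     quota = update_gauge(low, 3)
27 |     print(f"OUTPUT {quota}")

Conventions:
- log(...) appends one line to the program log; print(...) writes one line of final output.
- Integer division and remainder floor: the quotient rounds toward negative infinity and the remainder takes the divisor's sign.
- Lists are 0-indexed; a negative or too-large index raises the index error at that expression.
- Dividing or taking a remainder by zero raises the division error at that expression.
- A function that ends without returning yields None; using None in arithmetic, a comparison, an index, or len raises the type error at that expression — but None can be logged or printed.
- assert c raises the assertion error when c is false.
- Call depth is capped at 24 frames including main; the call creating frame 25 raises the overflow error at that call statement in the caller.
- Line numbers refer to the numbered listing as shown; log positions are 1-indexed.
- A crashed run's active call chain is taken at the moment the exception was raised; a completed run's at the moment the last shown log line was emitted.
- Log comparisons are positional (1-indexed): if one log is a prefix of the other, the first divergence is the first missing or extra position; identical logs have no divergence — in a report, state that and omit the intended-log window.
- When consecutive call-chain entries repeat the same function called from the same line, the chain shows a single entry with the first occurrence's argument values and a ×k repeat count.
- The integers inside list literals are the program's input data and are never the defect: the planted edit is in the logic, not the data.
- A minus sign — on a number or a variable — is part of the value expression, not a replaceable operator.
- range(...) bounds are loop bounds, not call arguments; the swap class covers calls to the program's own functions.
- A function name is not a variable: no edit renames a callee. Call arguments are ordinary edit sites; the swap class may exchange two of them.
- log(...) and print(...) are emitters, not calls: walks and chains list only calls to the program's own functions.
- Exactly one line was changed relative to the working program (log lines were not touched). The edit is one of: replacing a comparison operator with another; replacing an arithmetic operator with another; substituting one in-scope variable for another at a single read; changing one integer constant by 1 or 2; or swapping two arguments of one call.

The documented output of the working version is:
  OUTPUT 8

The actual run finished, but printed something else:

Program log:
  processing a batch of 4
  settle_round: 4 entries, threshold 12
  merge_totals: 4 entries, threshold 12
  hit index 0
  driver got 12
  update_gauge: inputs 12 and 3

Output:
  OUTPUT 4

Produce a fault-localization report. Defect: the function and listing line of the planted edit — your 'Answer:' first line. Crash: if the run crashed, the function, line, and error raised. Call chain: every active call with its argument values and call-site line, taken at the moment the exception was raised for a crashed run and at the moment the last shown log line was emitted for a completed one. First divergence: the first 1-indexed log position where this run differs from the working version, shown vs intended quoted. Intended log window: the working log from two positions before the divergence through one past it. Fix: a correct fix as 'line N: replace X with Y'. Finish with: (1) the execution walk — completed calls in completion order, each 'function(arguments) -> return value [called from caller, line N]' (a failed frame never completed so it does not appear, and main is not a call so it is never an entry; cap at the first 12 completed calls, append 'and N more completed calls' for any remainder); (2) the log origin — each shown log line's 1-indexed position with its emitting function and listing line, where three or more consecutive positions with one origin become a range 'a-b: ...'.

Answer: the defect is in settle_round at line 12.
Core observation: At log position 5 the runs split — shown 'driver got 12', but the working version logs 'driver got 24'.
Call chain: main -> update_gauge(12, 3) (called at line 26).
First divergence: at position 5 the run shows 'driver got 12' where the working version logs 'driver got 24'.
Intended log window:
  3: merge_totals: 4 entries, threshold 12
  4: hit index 0
  5: driver got 24
  6: update_gauge: inputs 24 and 3
Execution walk:
  merge_totals([12, 11, 4, 5], 12) -> 0  [called from settle_round, line 9]
  settle_round([12, 11, 4, 5], 12) -> 12  [called from main, line 24]
  update_gauge(12, 3) -> 4  [called from main, line 26]
Origin of each log line:
  1: from main, line 23
  2: from settle_round, line 8
  3: from merge_totals, line 2
  4: from settle_round, line 10
  5: from main, line 25
  6: from update_gauge, line 15
A correct fix: line 12: replace `1` with `2`.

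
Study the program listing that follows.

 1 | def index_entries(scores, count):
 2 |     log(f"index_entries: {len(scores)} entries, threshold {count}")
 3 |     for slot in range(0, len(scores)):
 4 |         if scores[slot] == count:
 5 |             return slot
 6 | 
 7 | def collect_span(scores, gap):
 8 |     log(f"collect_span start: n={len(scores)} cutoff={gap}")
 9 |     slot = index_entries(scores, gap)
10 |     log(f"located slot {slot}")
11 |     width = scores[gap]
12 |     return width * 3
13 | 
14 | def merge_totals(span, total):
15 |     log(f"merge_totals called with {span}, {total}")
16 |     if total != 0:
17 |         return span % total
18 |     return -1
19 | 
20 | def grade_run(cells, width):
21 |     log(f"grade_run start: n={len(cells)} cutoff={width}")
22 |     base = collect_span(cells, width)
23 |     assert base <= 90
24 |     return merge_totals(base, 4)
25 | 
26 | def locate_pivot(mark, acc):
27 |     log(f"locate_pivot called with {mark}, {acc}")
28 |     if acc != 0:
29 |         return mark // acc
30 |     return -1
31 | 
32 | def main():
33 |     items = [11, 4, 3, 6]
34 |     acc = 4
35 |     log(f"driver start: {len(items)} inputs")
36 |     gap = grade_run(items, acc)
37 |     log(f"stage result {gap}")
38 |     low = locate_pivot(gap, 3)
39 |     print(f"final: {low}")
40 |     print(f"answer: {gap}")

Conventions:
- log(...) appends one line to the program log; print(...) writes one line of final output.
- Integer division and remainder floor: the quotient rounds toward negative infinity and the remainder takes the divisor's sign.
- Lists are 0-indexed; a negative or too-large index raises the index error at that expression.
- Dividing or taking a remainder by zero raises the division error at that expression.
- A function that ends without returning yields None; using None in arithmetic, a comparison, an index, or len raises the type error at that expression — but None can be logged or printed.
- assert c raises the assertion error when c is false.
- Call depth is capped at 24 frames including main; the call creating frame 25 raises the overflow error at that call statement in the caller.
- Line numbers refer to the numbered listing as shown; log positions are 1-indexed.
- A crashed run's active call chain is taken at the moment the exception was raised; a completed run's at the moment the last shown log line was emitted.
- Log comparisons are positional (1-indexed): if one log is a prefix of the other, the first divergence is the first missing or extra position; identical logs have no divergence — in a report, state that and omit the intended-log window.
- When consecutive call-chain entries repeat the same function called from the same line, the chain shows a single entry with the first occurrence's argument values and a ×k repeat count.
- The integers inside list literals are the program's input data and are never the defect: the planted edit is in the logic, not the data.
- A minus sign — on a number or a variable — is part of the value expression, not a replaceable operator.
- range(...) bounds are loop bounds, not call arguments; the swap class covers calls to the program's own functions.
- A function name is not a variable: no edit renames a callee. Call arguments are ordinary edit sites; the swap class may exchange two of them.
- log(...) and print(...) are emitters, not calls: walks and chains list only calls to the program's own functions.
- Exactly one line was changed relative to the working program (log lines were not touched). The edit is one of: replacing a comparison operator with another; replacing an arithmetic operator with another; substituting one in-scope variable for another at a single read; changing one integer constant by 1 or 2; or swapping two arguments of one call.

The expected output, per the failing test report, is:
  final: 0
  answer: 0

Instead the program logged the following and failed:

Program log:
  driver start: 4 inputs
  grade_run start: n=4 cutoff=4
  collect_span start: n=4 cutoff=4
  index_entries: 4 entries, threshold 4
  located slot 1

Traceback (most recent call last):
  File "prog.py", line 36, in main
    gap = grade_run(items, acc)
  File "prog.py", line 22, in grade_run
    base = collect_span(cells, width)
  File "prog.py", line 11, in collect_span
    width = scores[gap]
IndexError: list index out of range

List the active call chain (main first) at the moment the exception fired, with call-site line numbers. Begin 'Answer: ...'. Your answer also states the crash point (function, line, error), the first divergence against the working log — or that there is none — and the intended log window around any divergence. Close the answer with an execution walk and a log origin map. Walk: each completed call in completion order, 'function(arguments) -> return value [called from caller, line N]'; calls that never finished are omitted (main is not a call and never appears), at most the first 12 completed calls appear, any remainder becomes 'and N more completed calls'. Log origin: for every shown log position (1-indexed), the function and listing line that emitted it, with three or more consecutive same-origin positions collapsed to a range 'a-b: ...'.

Answer: main -> grade_run (called at line 36) -> collect_span (called at line 22).
Key fact: The log ends early — 5 lines, where the working version next logs 'merge_totals called with 12, 4'.
Crash: collect_span, line 11, IndexError.
First divergence: position 6 (shown log ended at 5 lines; the working version continues: 'merge_totals called with 12, 4').
Intended log window:
  4: index_entries: 4 entries, threshold 4
  5: located slot 1
  6: merge_totals called with 12, 4
  7: stage result 0
Execution walk:
  index_entries([11, 4, 3, 6], 4) -> 1  [called from collect_span, line 9]
Log origin:
  1: from main, line 35
  2: from grade_run, line 21
  3: from collect_span, line 8
  4: from index_entries, line 2
  5: from collect_span, line 10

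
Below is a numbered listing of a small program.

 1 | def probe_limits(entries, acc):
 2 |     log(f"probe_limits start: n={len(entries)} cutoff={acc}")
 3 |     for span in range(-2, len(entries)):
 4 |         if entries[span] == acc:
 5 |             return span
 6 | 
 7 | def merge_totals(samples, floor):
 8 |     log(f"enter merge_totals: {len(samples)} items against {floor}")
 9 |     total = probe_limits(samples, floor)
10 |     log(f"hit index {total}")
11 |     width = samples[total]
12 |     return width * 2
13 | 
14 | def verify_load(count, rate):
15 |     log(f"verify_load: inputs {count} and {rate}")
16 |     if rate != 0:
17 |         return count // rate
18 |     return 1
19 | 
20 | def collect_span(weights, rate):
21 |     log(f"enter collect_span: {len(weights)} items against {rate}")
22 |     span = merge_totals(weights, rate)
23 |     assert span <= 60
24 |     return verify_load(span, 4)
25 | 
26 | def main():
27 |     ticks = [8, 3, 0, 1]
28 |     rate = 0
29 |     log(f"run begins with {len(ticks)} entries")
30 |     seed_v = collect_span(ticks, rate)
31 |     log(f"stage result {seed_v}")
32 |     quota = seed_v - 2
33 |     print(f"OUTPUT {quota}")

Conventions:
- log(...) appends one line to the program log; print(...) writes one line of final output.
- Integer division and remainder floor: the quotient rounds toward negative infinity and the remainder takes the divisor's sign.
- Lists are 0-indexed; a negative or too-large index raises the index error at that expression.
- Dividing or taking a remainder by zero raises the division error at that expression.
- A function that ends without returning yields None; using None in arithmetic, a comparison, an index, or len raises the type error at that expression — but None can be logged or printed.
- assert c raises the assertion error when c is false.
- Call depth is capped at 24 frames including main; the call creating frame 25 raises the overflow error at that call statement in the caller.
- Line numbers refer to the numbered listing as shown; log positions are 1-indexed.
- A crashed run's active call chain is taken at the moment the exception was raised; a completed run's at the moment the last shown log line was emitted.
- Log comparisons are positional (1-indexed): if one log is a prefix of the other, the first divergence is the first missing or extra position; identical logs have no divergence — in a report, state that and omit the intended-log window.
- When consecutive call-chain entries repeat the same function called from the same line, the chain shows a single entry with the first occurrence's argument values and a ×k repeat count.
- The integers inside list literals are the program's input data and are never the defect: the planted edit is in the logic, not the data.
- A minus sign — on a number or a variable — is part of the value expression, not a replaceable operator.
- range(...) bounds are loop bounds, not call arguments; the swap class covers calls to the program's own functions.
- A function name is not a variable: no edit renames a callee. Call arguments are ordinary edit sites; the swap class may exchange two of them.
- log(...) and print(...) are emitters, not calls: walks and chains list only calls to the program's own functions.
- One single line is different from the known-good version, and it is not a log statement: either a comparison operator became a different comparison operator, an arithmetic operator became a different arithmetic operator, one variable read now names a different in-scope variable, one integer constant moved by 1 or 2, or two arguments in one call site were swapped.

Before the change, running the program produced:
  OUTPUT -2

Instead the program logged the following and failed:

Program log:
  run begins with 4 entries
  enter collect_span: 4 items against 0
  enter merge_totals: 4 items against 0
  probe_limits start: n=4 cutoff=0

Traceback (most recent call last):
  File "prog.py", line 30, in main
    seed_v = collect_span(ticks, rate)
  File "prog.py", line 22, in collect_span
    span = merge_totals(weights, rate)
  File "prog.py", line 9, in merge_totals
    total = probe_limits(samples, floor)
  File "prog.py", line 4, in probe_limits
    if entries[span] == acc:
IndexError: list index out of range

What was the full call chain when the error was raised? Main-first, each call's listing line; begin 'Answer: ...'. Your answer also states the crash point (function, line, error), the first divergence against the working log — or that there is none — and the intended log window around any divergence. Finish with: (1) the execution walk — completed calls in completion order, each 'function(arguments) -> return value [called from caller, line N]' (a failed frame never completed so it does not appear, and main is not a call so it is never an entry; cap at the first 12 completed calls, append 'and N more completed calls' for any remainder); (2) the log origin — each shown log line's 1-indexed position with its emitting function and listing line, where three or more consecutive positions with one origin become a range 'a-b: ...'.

Answer: main -> collect_span (called at line 30) -> merge_totals (called at line 22) -> probe_limits (called at line 9).
Core observation: After 4 matching log lines the faulty run goes silent, while the working version continues with 'hit index 2'.
Crash: probe_limits, line 4, IndexError.
First divergence: position 5 (shown log ended at 4 lines; the working version continues: 'hit index 2').
Intended log window:
  3: enter merge_totals: 4 items against 0
  4: probe_limits start: n=4 cutoff=0
  5: hit index 2
  6: verify_load: inputs 0 and 4
Execution walk:
  (no call completed)
Log line origins:
  1: logged in main at line 29
  2: logged in collect_span at line 21
  3: logged in merge_totals at line 8
  4: logged in probe_limits at line 2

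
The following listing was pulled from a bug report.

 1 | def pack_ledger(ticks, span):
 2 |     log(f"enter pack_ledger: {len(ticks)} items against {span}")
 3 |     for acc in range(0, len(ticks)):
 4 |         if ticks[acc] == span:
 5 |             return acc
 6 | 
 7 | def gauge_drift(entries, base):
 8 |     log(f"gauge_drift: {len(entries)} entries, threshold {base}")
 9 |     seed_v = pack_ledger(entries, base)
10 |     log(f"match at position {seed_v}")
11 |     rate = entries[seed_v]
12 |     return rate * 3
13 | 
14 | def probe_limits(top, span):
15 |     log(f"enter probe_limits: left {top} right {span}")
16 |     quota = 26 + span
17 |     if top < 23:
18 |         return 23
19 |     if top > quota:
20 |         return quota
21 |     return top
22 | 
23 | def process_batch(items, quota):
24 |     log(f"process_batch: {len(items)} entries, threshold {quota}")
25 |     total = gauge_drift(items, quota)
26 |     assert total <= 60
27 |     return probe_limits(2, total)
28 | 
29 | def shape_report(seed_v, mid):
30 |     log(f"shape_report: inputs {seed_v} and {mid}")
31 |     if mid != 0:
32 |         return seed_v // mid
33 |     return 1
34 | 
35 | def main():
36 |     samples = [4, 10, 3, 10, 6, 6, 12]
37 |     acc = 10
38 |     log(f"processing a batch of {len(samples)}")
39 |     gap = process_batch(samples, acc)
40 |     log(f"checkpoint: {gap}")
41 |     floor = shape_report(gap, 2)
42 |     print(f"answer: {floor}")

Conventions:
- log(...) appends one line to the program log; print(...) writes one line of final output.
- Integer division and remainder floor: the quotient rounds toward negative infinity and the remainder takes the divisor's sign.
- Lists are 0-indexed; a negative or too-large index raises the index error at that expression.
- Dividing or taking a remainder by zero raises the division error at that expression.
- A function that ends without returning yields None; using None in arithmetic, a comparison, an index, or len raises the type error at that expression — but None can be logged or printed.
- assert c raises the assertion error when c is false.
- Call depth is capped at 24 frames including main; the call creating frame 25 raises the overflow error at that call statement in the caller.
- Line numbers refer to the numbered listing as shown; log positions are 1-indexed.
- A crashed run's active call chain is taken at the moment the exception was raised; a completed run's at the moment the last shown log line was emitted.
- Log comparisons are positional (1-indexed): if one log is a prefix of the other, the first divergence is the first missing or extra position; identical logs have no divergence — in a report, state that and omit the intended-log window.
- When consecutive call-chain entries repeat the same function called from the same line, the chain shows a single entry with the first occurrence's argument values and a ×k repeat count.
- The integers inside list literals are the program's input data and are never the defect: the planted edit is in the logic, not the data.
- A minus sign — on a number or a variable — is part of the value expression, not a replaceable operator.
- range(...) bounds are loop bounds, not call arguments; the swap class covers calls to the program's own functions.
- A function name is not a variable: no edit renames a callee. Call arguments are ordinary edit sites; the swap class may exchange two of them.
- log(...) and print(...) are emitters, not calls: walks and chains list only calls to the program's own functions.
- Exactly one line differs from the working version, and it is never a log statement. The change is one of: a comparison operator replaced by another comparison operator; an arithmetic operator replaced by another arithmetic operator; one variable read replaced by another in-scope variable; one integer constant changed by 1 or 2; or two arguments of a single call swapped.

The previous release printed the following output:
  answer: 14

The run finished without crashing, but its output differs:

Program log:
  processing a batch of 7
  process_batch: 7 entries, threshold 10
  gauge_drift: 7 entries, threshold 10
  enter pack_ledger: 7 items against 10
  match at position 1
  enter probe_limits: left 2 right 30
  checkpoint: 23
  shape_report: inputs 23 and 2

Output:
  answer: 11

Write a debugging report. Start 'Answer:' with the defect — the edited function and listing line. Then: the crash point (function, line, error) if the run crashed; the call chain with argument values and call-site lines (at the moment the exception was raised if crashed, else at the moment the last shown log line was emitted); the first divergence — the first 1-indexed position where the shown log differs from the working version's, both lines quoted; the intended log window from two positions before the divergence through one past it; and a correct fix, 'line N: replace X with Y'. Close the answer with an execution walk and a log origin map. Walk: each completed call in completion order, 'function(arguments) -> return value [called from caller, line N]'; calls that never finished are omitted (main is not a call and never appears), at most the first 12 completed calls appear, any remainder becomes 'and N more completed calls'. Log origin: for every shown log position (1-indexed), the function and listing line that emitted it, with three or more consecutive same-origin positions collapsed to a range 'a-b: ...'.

Answer: the defect is in process_batch at line 27.
The tell: At log position 6 the runs split — shown 'enter probe_limits: left 2 right 30', but the working version logs 'enter probe_limits: left 30 right 2'.
Call chain: main -> shape_report(23, 2) (called at line 41).
First divergence: position 6 — the shown line 'enter probe_limits: left 2 right 30' should read 'enter probe_limits: left 30 right 2'.
Intended log window:
  4: enter pack_ledger: 7 items against 10
  5: match at position 1
  6: enter probe_limits: left 30 right 2
  7: checkpoint: 28
Execution walk:
  pack_ledger([4, 10, 3, 10, 6, 6, 12], 10) -> 1  [called from gauge_drift, line 9]
  gauge_drift([4, 10, 3, 10, 6, 6, 12], 10) -> 30  [called from process_batch, line 25]
  probe_limits(2, 30) -> 23  [called from process_batch, line 27]
  process_batch([4, 10, 3, 10, 6, 6, 12], 10) -> 23  [called from main, line 39]
  shape_report(23, 2) -> 11  [called from main, line 41]
Log origins:
  1: logged in main at line 38
  2: logged in process_batch at line 24
  3: logged in gauge_drift at line 8
  4: logged in pack_ledger at line 2
  5: logged in gauge_drift at line 10
  6: logged in probe_limits at line 15
  7: logged in main at line 40
  8: logged in shape_report at line 30
A correct fix: line 27: replace `probe_limits(2, total)` with `probe_limits(total, 2)`.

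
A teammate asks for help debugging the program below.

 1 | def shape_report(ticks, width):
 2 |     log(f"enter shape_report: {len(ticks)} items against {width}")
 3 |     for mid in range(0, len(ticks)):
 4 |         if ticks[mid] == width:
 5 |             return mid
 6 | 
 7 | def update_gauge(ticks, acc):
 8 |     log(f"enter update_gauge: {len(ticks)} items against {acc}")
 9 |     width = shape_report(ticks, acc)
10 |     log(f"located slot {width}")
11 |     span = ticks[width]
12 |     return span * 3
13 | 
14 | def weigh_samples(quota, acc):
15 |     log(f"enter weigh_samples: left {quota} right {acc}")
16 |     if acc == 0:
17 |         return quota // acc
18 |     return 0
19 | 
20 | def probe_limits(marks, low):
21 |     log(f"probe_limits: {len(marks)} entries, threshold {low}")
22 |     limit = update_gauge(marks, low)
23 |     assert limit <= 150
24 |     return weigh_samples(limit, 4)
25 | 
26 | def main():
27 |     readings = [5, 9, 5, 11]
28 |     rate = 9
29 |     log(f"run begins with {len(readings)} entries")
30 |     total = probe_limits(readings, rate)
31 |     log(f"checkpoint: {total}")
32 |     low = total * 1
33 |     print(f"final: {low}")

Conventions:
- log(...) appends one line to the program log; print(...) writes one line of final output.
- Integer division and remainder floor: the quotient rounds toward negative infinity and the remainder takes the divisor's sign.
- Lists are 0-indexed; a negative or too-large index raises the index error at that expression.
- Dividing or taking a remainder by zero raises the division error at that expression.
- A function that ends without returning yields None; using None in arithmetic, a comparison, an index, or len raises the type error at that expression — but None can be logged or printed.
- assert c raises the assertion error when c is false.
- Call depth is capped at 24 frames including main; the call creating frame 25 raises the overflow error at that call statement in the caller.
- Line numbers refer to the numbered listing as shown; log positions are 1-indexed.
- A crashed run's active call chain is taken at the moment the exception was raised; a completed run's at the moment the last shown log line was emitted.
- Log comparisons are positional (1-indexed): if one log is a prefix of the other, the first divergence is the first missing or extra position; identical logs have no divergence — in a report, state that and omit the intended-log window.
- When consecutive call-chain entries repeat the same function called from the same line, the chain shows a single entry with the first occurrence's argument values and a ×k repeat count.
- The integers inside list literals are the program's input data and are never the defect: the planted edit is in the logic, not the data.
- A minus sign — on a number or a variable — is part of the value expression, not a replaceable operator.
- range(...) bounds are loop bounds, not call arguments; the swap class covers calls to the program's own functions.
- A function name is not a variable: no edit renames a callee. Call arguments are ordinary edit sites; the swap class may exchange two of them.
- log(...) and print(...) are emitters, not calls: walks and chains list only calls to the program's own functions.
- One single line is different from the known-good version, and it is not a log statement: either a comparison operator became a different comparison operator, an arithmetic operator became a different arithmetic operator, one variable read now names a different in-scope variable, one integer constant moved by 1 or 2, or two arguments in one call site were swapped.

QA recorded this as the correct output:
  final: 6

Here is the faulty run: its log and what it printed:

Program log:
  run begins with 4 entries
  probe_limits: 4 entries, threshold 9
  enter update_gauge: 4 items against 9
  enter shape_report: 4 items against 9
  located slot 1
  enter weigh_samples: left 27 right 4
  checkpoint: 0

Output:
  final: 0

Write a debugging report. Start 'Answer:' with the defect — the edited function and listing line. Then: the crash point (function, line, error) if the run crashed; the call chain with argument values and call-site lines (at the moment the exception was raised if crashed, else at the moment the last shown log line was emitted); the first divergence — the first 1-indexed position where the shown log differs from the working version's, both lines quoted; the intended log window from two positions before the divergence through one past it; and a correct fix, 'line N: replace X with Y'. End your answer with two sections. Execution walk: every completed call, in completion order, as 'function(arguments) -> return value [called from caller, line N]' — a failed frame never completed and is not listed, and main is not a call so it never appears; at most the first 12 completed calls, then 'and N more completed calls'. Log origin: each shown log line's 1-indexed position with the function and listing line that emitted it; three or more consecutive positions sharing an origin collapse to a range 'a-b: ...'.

Answer: the defect is in weigh_samples at line 16.
Key observation: Position 7 is the first bad log line: 'checkpoint: 0' should read 'checkpoint: 6'.
Call chain: main.
First divergence: position 7 — the shown line 'checkpoint: 0' should read 'checkpoint: 6'.
Intended log window:
  5: located slot 1
  6: enter weigh_samples: left 27 right 4
  7: checkpoint: 6
Execution walk:
  shape_report([5, 9, 5, 11], 9) -> 1  [called from update_gauge, line 9]
  update_gauge([5, 9, 5, 11], 9) -> 27  [called from probe_limits, line 22]
  weigh_samples(27, 4) -> 0  [called from probe_limits, line 24]
  probe_limits([5, 9, 5, 11], 9) -> 0  [called from main, line 30]
Log origin:
  1: emitted by main (line 29)
  2: emitted by probe_limits (line 21)
  3: emitted by update_gauge (line 8)
  4: emitted by shape_report (line 2)
  5: emitted by update_gauge (line 10)
  6: emitted by weigh_samples (line 15)
  7: emitted by main (line 31)
A correct fix: line 16: replace `==` with `!=`.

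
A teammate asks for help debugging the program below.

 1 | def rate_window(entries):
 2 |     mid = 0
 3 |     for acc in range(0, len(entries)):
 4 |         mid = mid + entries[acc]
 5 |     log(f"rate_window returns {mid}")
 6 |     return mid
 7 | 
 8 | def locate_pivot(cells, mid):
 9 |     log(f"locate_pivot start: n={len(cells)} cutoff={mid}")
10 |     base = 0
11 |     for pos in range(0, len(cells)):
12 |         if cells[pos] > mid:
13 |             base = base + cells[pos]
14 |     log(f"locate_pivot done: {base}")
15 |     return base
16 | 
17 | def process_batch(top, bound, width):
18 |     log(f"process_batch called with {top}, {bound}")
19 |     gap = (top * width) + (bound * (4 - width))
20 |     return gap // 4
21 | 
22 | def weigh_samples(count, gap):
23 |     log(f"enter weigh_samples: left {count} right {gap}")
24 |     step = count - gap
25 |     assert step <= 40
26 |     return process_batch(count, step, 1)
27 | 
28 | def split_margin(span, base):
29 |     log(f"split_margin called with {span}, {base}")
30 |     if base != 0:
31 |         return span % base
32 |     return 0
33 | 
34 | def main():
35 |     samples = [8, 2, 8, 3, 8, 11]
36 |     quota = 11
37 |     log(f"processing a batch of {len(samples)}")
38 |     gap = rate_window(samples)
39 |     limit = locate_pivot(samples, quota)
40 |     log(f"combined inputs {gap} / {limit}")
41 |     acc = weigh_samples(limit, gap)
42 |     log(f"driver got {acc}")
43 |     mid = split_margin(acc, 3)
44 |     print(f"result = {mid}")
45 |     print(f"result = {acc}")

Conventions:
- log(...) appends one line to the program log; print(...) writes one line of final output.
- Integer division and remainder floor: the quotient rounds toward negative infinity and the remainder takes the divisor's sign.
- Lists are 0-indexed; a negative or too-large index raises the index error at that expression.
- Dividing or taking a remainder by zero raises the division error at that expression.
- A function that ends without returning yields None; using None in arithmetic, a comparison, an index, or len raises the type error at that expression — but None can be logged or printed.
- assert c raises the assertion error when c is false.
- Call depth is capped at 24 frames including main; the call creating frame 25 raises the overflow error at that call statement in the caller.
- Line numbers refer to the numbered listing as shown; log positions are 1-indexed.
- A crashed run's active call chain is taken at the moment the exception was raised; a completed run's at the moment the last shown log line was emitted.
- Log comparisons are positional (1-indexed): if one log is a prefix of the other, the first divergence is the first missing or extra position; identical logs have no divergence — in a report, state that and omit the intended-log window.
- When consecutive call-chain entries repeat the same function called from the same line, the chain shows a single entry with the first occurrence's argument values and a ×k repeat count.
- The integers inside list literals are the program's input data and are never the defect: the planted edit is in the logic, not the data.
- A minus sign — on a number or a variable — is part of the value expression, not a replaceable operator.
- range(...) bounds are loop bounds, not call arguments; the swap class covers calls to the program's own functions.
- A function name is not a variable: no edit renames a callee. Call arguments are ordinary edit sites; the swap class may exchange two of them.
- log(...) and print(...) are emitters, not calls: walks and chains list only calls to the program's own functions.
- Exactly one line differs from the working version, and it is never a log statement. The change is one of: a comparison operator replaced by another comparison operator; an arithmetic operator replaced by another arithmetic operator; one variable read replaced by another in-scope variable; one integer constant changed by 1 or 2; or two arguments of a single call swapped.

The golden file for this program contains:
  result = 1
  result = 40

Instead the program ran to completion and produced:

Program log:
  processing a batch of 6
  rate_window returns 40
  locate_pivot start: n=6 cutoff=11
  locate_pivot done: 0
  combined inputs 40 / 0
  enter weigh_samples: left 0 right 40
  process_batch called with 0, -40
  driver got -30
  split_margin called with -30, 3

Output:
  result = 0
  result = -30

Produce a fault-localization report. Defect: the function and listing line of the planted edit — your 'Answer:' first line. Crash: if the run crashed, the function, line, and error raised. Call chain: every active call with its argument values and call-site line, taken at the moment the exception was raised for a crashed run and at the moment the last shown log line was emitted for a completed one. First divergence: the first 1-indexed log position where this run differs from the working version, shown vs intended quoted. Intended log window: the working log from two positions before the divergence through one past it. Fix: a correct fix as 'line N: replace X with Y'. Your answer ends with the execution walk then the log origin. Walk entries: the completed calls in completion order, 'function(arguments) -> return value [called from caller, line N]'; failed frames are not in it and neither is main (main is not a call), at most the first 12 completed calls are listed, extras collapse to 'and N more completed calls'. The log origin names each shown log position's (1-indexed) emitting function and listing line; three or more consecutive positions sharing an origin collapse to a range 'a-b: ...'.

Answer: the defect is in main at line 41.
Key observation: Position 6 is the first bad log line: 'enter weigh_samples: left 0 right 40' should read 'enter weigh_samples: left 40 right 0'.
Call chain: main -> split_margin(-30, 3) (called at line 43).
First divergence: at position 6 the run shows 'enter weigh_samples: left 0 right 40' where the working version logs 'enter weigh_samples: left 40 right 0'.
Intended log window:
  4: locate_pivot done: 0
  5: combined inputs 40 / 0
  6: enter weigh_samples: left 40 right 0
  7: process_batch called with 40, 40
Execution walk:
  rate_window([8, 2, 8, 3, 8, 11]) -> 40  [called from main, line 38]
  locate_pivot([8, 2, 8, 3, 8, 11], 11) -> 0  [called from main, line 39]
  process_batch(0, -40, 1) -> -30  [called from weigh_samples, line 26]
  weigh_samples(0, 40) -> -30  [called from main, line 41]
  split_margin(-30, 3) -> 0  [called from main, line 43]
Origin of each log line:
  1: logged in main at line 37
  2: logged in rate_window at line 5
  3: logged in locate_pivot at line 9
  4: logged in locate_pivot at line 14
  5: logged in main at line 40
  6: logged in weigh_samples at line 23
  7: logged in process_batch at line 18
  8: logged in main at line 42
  9: logged in split_margin at line 29
A correct fix: line 41: replace `weigh_samples(limit, gap)` with `weigh_samples(gap, limit)`.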